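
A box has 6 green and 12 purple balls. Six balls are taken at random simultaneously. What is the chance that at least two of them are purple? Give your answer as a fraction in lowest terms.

18491/18564

Sum the hypergeometric tail for j = 2,…,6 purple balls.
Favorable = C(12,2)·C(6,4) + C(12,3)·C(6,3) + C(12,4)·C(6,2) + C(12,5)·C(6,1) + C(12,6)·C(6,0) = 18491; total = C(18,6) = 18564.
P = 18491/18564 = 18491/18564 ≈ 0.9961.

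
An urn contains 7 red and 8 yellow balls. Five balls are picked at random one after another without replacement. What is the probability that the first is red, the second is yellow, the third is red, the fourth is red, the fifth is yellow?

Multiply the conditional probability of each draw in order, without replacement, so each draw removes one from its color and from the total.
P = (7/15) · (8/14) · (6/13) · (5/12) · (7/11) = 14/429 ≈ 0.0326.

14/429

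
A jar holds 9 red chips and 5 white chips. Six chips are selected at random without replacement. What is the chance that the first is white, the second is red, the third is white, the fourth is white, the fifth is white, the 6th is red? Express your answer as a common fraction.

4/1001

Multiply the conditional probability of each draw in order, without replacement, so each draw removes one from its color and from the total.
P = (5/14) · (9/13) · (4/12) · (3/11) · (2/10) · (8/9) = 4/1001 ≈ 0.0040.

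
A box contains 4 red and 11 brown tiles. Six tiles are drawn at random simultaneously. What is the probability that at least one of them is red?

Use the complement: P(at least one red) = 1 − P(no red).
P(none) = C(11,6)/C(15,6) = 462/5005.
So P = 1 − 462/5005 = 59/65 ≈ 0.9077.

59/65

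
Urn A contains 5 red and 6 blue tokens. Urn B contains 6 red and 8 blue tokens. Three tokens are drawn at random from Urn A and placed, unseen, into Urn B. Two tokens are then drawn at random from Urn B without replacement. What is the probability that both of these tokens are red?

Condition on how many of the transferred tokens are red (from Urn A: 5 red of 11; then Urn B has 17 total).
  0 red: C(5,0)C(6,3)/C(11,3) = 4/33; then P = C(6,2)/C(17,2) = 15/136
  1 red: C(5,1)C(6,2)/C(11,3) = 5/11; then P = C(7,2)/C(17,2) = 21/136
  2 red: C(5,2)C(6,1)/C(11,3) = 4/11; then P = C(8,2)/C(17,2) = 7/34
  3 red: C(5,3)C(6,0)/C(11,3) = 2/33; then P = C(9,2)/C(17,2) = 9/34
P(both red) = 261/1496 ≈ 0.1745.

261/1496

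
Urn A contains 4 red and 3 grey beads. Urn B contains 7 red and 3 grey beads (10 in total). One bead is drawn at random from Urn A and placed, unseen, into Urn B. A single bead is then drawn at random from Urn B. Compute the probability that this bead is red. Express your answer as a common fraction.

53/77

Condition on how many of the transferred beads are red (from Urn A: 4 red of 7; then Urn B has 11 total).
  0 red: C(4,0)C(3,1)/C(7,1) = 3/7; then P = 7/11
  1 red: C(4,1)C(3,0)/C(7,1) = 4/7; then P = 8/11
P(red from Urn B) = 53/77 ≈ 0.6883.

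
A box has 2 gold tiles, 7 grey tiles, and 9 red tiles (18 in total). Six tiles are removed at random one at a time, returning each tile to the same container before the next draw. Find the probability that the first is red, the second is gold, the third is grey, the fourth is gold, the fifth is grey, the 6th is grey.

343/944784

Multiply the conditional probability of each draw in order, with replacement (the composition resets each draw).
P = (9/18) · (2/18) · (7/18) · (2/18) · (7/18) · (7/18) = 343/944784 ≈ 0.0004.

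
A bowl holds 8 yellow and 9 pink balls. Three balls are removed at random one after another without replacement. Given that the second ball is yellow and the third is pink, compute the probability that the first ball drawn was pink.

8/15

P(first=pink and the second ball is yellow and the third is pink) = (9/17)·(8/16)·(8/15) = 12/85.
P(E) = Σ over first color = 21/170 + 12/85 = 9/34.
By Bayes, P(first=pink | E) = 12/85 / 9/34 = 8/15 ≈ 0.5333.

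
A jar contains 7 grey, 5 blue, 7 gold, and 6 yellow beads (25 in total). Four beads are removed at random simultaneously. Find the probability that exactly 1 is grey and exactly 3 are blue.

Unordered draws without replacement: count favorable combinations over C(25,4).
Favorable = C(7,1) · C(5,3) · C(7,0) · C(6,0) = 70; total = C(25,4) = 12650.
P = 70/12650 = 7/1265 ≈ 0.0055.

7/1265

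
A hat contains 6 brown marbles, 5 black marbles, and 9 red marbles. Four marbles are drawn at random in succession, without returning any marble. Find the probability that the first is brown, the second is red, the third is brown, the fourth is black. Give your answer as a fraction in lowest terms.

Multiply the conditional probability of each draw in order, without replacement, so each draw removes one from its color and from the total.
P = (6/20) · (9/19) · (5/18) · (5/17) = 15/1292 ≈ 0.0116.

15/1292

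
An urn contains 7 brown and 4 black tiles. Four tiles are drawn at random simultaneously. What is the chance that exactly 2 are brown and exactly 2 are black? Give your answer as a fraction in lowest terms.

21/55

Unordered draws without replacement: count favorable combinations over C(11,4).
Favorable = C(7,2) · C(4,2) = 126; total = C(11,4) = 330.
P = 126/330 = 21/55 ≈ 0.3818.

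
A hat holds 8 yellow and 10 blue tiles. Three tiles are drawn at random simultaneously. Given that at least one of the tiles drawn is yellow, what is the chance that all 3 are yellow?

7/87

P(all 3 yellow) = C(8,3)/C(18,3) = 7/102; P(at least one yellow) = 1 − C(10,3)/C(18,3) = 29/34.
Since 'all 3 yellow' ⊆ 'at least one yellow', P(all 3 | at least one) = 7/102 / 29/34 = 7/87 ≈ 0.0805.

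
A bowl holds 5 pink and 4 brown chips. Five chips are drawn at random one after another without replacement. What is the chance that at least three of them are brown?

5/14

Sum the hypergeometric tail for j = 3,…,4 brown chips.
Favorable = C(4,3)·C(5,2) + C(4,4)·C(5,1) = 45; total = C(9,5) = 126.
P = 45/126 = 5/14 ≈ 0.3571.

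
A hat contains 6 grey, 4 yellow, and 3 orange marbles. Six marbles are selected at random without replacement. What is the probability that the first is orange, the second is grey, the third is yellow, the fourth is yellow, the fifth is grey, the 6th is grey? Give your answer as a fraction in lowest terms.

Multiply the conditional probability of each draw in order, without replacement, so each draw removes one from its color and from the total.
P = (3/13) · (6/12) · (4/11) · (3/10) · (5/9) · (4/8) = 1/286 ≈ 0.0035.

1/286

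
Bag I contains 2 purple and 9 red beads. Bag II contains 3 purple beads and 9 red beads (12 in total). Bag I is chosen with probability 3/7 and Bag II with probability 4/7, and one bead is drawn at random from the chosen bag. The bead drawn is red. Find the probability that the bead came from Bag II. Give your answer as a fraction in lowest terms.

11/20

P(red | Bag I) = 9/11; P(red | Bag II) = 3/4.
P(red) = 3/7·9/11 + 4/7·3/4 = 60/77.
By Bayes' rule, P(Bag II | red) = 3/7 / 60/77 = 11/20 ≈ 0.5500.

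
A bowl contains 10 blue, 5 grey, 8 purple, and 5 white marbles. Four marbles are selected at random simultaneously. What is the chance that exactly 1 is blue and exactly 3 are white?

Unordered draws without replacement: count favorable combinations over C(28,4).
Favorable = C(10,1) · C(5,0) · C(8,0) · C(5,3) = 100; total = C(28,4) = 20475.
P = 100/20475 = 4/819 ≈ 0.0049.

4/819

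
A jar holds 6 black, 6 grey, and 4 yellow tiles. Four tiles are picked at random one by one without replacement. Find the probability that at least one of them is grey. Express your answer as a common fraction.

Use the complement: P(at least one grey) = 1 − P(no grey).
P(none) = C(10,4)/C(16,4) = 210/1820.
So P = 1 − 210/1820 = 23/26 ≈ 0.8846.

23/26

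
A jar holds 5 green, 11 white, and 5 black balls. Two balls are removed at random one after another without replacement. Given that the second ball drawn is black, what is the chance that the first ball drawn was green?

1/4

P(first=green and the second ball drawn is black) = (5/21)·(5/20) = 5/84.
P(the second ball drawn is black) = Σ over first color = 5/84 + 11/84 + 1/21 = 5/21.
By Bayes, P(first=green | the second ball drawn is black) = 5/84 / 5/21 = 1/4 ≈ 0.2500.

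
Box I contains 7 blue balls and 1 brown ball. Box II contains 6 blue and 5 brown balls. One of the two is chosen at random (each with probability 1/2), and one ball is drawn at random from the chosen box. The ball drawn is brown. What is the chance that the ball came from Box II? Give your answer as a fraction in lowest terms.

40/51

P(brown | Box I) = 1/8; P(brown | Box II) = 5/11.
P(brown) = 1/2·1/8 + 1/2·5/11 = 51/176.
By Bayes' rule, P(Box II | brown) = 5/22 / 51/176 = 40/51 ≈ 0.7843.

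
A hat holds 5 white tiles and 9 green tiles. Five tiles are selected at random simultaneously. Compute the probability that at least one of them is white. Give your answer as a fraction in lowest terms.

Use the complement: P(at least one white) = 1 − P(no white).
P(none) = C(9,5)/C(14,5) = 126/2002.
So P = 1 − 126/2002 = 134/143 ≈ 0.9371.

134/143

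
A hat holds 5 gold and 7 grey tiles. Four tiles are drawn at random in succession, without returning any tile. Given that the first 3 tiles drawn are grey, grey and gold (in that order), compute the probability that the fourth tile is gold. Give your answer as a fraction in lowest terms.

After removing 1 gold, 2 grey, the hat has 4 gold out of 9 remaining.
P(fourth is gold | given) = 4/9 ≈ 0.4444.

4/9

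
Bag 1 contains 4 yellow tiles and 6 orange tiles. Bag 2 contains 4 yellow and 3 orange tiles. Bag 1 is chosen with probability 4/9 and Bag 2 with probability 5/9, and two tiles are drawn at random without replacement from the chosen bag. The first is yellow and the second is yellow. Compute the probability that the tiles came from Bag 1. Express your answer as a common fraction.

28/103

P(E | Bag 1) = 2/15; P(E | Bag 2) = 2/7.
P(E) = 4/9·2/15 + 5/9·2/7 = 206/945.
By Bayes' rule, P(Bag 1 | E) = 8/135 / 206/945 = 28/103 ≈ 0.2718.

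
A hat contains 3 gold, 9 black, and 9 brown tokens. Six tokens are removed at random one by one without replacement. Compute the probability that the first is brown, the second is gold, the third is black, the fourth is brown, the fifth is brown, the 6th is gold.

9/12920

Multiply the conditional probability of each draw in order, without replacement, so each draw removes one from its color and from the total.
P = (9/21) · (3/20) · (9/19) · (8/18) · (7/17) · (2/16) = 9/12920 ≈ 0.0007.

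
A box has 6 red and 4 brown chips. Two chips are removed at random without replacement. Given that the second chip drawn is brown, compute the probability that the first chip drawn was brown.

P(first=brown and the second chip drawn is brown) = (4/10)·(3/9) = 2/15.
P(the second chip drawn is brown) = Σ over first color = 4/15 + 2/15 = 2/5.
By Bayes, P(first=brown | the second chip drawn is brown) = 2/15 / 2/5 = 1/3 ≈ 0.3333.

1/3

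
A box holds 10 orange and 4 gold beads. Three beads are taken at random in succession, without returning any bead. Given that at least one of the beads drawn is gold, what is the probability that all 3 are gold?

1/61

P(all 3 gold) = C(4,3)/C(14,3) = 1/91; P(at least one gold) = 1 − C(10,3)/C(14,3) = 61/91.
Since 'all 3 gold' ⊆ 'at least one gold', P(all 3 | at least one) = 1/91 / 61/91 = 1/61 ≈ 0.0164.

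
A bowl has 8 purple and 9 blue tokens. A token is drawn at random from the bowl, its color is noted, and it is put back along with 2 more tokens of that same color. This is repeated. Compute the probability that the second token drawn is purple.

Condition on the first draw. If first is purple (prob 8/17), second-purple has prob (10)/(19); if not (prob 9/17), it has prob 8/(19).
P = (8/17)·(10/19) + (9/17)·(8/19) = 8/17 ≈ 0.4706.

8/17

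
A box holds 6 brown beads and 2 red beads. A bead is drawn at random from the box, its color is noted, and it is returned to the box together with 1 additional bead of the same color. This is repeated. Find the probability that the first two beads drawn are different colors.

Either brown then red, or red then brown; after the first draw the total is 9.
P = (6/8)·(2/9) + (2/8)·(6/9) = 1/3 ≈ 0.3333.

1/3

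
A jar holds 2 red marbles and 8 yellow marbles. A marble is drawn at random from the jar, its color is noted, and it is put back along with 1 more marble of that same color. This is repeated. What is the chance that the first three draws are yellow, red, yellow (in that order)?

Track the composition after each reinforcement of +1.
P = (8/10) · (2/11) · (9/12) = 6/55 ≈ 0.1091.

6/55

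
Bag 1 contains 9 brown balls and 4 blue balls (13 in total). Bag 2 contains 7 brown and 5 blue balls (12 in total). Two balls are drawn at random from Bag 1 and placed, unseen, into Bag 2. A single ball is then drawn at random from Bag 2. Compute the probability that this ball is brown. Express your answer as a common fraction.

Condition on how many of the transferred balls are brown (from Bag 1: 9 brown of 13; then Bag 2 has 14 total).
  0 brown: C(9,0)C(4,2)/C(13,2) = 1/13; then P = 7/14
  1 brown: C(9,1)C(4,1)/C(13,2) = 6/13; then P = 8/14
  2 brown: C(9,2)C(4,0)/C(13,2) = 6/13; then P = 9/14
P(brown from Bag 2) = 109/182 ≈ 0.5989.

109/182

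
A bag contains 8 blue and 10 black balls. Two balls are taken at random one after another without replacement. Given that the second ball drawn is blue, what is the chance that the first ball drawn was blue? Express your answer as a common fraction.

P(first=blue and the second ball drawn is blue) = (8/18)·(7/17) = 28/153.
P(the second ball drawn is blue) = Σ over first color = 28/153 + 40/153 = 4/9.
By Bayes, P(first=blue | the second ball drawn is blue) = 28/153 / 4/9 = 7/17 ≈ 0.4118.

7/17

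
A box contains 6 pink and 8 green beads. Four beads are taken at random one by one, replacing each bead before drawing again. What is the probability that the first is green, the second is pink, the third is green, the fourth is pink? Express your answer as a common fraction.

Multiply the conditional probability of each draw in order, with replacement (the composition resets each draw).
P = (8/14) · (6/14) · (8/14) · (6/14) = 144/2401 ≈ 0.0600.

144/2401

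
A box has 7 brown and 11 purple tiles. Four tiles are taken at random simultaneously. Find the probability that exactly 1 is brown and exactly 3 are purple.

Unordered draws without replacement: count favorable combinations over C(18,4).
Favorable = C(7,1) · C(11,3) = 1155; total = C(18,4) = 3060.
P = 1155/3060 = 77/204 ≈ 0.3775.

77/204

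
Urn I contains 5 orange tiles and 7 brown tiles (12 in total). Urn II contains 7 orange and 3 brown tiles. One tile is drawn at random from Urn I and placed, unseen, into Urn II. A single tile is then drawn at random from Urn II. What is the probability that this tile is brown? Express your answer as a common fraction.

43/132

Condition on how many of the transferred tiles are brown (from Urn I: 7 brown of 12; then Urn II has 11 total).
  0 brown: C(7,0)C(5,1)/C(12,1) = 5/12; then P = 3/11
  1 brown: C(7,1)C(5,0)/C(12,1) = 7/12; then P = 4/11
P(brown from Urn II) = 43/132 ≈ 0.3258.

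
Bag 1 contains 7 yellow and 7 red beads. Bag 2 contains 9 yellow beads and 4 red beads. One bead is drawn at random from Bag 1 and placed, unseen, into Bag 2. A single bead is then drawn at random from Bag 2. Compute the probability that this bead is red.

9/28

Condition on how many of the transferred beads are red (from Bag 1: 7 red of 14; then Bag 2 has 14 total).
  0 red: C(7,0)C(7,1)/C(14,1) = 1/2; then P = 4/14
  1 red: C(7,1)C(7,0)/C(14,1) = 1/2; then P = 5/14
P(red from Bag 2) = 9/28 ≈ 0.3214.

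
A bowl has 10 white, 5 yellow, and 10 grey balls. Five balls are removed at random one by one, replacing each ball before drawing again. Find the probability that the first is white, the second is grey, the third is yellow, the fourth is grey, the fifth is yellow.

Multiply the conditional probability of each draw in order, with replacement (the composition resets each draw).
P = (10/25) · (10/25) · (5/25) · (10/25) · (5/25) = 8/3125 ≈ 0.0026.

8/3125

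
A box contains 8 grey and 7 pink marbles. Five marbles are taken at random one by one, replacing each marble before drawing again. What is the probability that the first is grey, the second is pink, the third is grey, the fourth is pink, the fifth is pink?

21952/759375

Multiply the conditional probability of each draw in order, with replacement (the composition resets each draw).
P = (8/15) · (7/15) · (8/15) · (7/15) · (7/15) = 21952/759375 ≈ 0.0289.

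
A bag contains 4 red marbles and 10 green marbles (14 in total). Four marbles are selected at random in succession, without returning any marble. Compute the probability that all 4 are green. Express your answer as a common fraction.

30/143

Multiply the conditional probability of each draw in order, without replacement, so each draw removes one from its color and from the total.
P = (10/14) · (9/13) · (8/12) · (7/11) = 30/143 ≈ 0.2098.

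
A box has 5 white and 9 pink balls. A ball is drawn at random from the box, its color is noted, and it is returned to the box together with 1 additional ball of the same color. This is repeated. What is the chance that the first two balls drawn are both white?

1/7

After a white draw the box holds 6 white out of 15.
P = (5/14)·(6/15) = 1/7 ≈ 0.1429.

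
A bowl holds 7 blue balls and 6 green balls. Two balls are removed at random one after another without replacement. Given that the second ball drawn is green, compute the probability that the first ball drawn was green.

P(first=green and the second ball drawn is green) = (6/13)·(5/12) = 5/26.
P(the second ball drawn is green) = Σ over first color = 7/26 + 5/26 = 6/13.
By Bayes, P(first=green | the second ball drawn is green) = 5/26 / 6/13 = 5/12 ≈ 0.4167.

5/12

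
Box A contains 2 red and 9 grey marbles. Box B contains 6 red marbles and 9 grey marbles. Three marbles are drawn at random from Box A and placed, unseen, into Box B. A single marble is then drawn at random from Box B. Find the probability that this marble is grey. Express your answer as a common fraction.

Condition on how many of the transferred marbles are grey (from Box A: 9 grey of 11; then Box B has 18 total).
  1 grey: C(9,1)C(2,2)/C(11,3) = 3/55; then P = 10/18
  2 grey: C(9,2)C(2,1)/C(11,3) = 24/55; then P = 11/18
  3 grey: C(9,3)C(2,0)/C(11,3) = 28/55; then P = 12/18
P(grey from Box B) = 7/11 ≈ 0.6364.

7/11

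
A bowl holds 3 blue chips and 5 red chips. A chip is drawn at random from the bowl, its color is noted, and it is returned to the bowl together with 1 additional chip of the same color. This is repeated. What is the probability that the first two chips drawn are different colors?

5/12

Either red then blue, or blue then red; after the first draw the total is 9.
P = (5/8)·(3/9) + (3/8)·(5/9) = 5/12 ≈ 0.4167.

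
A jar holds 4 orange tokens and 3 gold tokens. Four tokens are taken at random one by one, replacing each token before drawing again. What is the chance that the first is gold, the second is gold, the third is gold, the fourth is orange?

Multiply the conditional probability of each draw in order, with replacement (the composition resets each draw).
P = (3/7) · (3/7) · (3/7) · (4/7) = 108/2401 ≈ 0.0450.

108/2401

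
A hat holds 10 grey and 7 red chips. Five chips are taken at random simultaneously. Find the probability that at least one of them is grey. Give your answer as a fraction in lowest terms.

Use the complement: P(at least one grey) = 1 − P(no grey).
P(none) = C(7,5)/C(17,5) = 21/6188.
So P = 1 − 21/6188 = 881/884 ≈ 0.9966.

881/884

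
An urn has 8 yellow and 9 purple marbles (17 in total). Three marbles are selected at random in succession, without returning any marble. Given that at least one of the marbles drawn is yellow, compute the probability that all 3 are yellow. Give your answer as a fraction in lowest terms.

14/149

P(all 3 yellow) = C(8,3)/C(17,3) = 7/85; P(at least one yellow) = 1 − C(9,3)/C(17,3) = 149/170.
Since 'all 3 yellow' ⊆ 'at least one yellow', P(all 3 | at least one) = 7/85 / 149/170 = 14/149 ≈ 0.0940.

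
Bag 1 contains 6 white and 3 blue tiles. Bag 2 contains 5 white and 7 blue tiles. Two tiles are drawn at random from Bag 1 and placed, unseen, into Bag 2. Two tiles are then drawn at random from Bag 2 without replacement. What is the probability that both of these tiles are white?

Condition on how many of the transferred tiles are white (from Bag 1: 6 white of 9; then Bag 2 has 14 total).
  0 white: C(6,0)C(3,2)/C(9,2) = 1/12; then P = C(5,2)/C(14,2) = 10/91
  1 white: C(6,1)C(3,1)/C(9,2) = 1/2; then P = C(6,2)/C(14,2) = 15/91
  2 white: C(6,2)C(3,0)/C(9,2) = 5/12; then P = C(7,2)/C(14,2) = 3/13
P(both white) = 205/1092 ≈ 0.1877.

205/1092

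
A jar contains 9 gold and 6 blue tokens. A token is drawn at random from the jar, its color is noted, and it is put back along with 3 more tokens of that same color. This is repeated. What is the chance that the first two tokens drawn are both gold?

After a gold draw the jar holds 12 gold out of 18.
P = (9/15)·(12/18) = 2/5 ≈ 0.4000.

2/5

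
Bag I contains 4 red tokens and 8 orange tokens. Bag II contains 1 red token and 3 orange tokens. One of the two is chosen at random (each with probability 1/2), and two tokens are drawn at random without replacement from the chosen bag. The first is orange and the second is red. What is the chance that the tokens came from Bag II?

33/65

P(E | Bag I) = 8/33; P(E | Bag II) = 1/4.
P(E) = 1/2·8/33 + 1/2·1/4 = 65/264.
By Bayes' rule, P(Bag II | E) = 1/8 / 65/264 = 33/65 ≈ 0.5077.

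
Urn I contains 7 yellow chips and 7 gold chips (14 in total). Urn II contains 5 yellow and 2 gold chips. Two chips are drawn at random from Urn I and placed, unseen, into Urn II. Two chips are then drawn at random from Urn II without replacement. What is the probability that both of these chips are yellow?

11/26

Condition on how many of the transferred chips are yellow (from Urn I: 7 yellow of 14; then Urn II has 9 total).
  0 yellow: C(7,0)C(7,2)/C(14,2) = 3/13; then P = C(5,2)/C(9,2) = 5/18
  1 yellow: C(7,1)C(7,1)/C(14,2) = 7/13; then P = C(6,2)/C(9,2) = 5/12
  2 yellow: C(7,2)C(7,0)/C(14,2) = 3/13; then P = C(7,2)/C(9,2) = 7/12
P(both yellow) = 11/26 ≈ 0.4231.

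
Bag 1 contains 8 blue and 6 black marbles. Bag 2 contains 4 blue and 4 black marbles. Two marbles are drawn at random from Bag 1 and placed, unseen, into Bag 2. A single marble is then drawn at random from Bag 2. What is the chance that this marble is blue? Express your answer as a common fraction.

18/35

Condition on how many of the transferred marbles are blue (from Bag 1: 8 blue of 14; then Bag 2 has 10 total).
  0 blue: C(8,0)C(6,2)/C(14,2) = 15/91; then P = 4/10
  1 blue: C(8,1)C(6,1)/C(14,2) = 48/91; then P = 5/10
  2 blue: C(8,2)C(6,0)/C(14,2) = 4/13; then P = 6/10
P(blue from Bag 2) = 18/35 ≈ 0.5143.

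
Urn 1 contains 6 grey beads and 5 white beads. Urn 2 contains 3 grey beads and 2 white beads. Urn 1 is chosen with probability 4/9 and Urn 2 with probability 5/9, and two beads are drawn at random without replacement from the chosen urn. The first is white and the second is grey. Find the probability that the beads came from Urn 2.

11/19

P(E | Urn 1) = 3/11; P(E | Urn 2) = 3/10.
P(E) = 4/9·3/11 + 5/9·3/10 = 19/66.
By Bayes' rule, P(Urn 2 | E) = 1/6 / 19/66 = 11/19 ≈ 0.5789.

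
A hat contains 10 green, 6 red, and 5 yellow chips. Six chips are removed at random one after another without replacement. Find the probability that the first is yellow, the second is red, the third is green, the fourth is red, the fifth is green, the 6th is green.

Multiply the conditional probability of each draw in order, without replacement, so each draw removes one from its color and from the total.
P = (5/21) · (6/20) · (10/19) · (5/18) · (9/17) · (8/16) = 25/9044 ≈ 0.0028.

25/9044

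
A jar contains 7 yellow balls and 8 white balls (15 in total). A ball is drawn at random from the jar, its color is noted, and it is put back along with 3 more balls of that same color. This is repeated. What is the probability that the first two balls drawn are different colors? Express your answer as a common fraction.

Either yellow then white, or white then yellow; after the first draw the total is 18.
P = (7/15)·(8/18) + (8/15)·(7/18) = 56/135 ≈ 0.4148.

56/135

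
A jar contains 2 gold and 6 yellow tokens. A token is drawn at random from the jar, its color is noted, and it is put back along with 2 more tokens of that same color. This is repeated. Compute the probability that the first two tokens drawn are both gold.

After a gold draw the jar holds 4 gold out of 10.
P = (2/8)·(4/10) = 1/10 ≈ 0.1000.

1/10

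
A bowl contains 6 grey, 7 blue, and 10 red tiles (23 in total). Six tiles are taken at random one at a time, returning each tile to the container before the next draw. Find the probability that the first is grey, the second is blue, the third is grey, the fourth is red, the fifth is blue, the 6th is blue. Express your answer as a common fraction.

123480/148035889

Multiply the conditional probability of each draw in order, with replacement (the composition resets each draw).
P = (6/23) · (7/23) · (6/23) · (10/23) · (7/23) · (7/23) = 123480/148035889 ≈ 0.0008.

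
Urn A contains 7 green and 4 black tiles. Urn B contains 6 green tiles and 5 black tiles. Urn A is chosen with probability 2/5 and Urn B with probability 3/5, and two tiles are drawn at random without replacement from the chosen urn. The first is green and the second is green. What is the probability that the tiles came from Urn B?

15/29

P(E | Urn A) = 21/55; P(E | Urn B) = 3/11.
P(E) = 2/5·21/55 + 3/5·3/11 = 87/275.
By Bayes' rule, P(Urn B | E) = 9/55 / 87/275 = 15/29 ≈ 0.5172.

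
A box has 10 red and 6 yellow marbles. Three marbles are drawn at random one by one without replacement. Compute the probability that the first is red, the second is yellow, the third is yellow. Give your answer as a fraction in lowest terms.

Multiply the conditional probability of each draw in order, without replacement, so each draw removes one from its color and from the total.
P = (10/16) · (6/15) · (5/14) = 5/56 ≈ 0.0893.

5/56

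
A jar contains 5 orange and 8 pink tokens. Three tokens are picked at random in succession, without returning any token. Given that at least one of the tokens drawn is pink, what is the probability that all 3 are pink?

P(all 3 pink) = C(8,3)/C(13,3) = 28/143; P(at least one pink) = 1 − C(5,3)/C(13,3) = 138/143.
Since 'all 3 pink' ⊆ 'at least one pink', P(all 3 | at least one) = 28/143 / 138/143 = 14/69 ≈ 0.2029.

14/69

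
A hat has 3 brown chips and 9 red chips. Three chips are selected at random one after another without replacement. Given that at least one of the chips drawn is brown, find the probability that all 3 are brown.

1/136

P(all 3 brown) = C(3,3)/C(12,3) = 1/220; P(at least one brown) = 1 − C(9,3)/C(12,3) = 34/55.
Since 'all 3 brown' ⊆ 'at least one brown', P(all 3 | at least one) = 1/220 / 34/55 = 1/136 ≈ 0.0074.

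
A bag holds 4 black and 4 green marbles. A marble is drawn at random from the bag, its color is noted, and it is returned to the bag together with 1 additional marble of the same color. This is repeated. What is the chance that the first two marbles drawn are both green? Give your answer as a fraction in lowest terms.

After a green draw the bag holds 5 green out of 9.
P = (4/8)·(5/9) = 5/18 ≈ 0.2778.

5/18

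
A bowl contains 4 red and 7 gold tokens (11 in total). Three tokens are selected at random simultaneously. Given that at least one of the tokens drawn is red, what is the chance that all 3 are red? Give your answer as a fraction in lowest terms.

2/65

P(all 3 red) = C(4,3)/C(11,3) = 4/165; P(at least one red) = 1 − C(7,3)/C(11,3) = 26/33.
Since 'all 3 red' ⊆ 'at least one red', P(all 3 | at least one) = 4/165 / 26/33 = 2/65 ≈ 0.0308.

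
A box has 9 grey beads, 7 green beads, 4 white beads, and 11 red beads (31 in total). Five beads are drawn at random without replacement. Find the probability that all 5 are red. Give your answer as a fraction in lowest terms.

Unordered draws without replacement: count favorable combinations over C(31,5).
Favorable = C(9,0) · C(7,0) · C(4,0) · C(11,5) = 462; total = C(31,5) = 169911.
P = 462/169911 = 22/8091 ≈ 0.0027.

22/8091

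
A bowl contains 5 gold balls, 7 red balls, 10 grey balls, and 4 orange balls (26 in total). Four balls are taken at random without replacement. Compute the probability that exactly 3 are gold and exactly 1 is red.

Unordered draws without replacement: count favorable combinations over C(26,4).
Favorable = C(5,3) · C(7,1) · C(10,0) · C(4,0) = 70; total = C(26,4) = 14950.
P = 70/14950 = 7/1495 ≈ 0.0047.

7/1495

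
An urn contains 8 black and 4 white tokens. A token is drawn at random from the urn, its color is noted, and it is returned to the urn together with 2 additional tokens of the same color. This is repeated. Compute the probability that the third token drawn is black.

Sum over the four possibilities for the first two draws (black/not-black each), tracking how the black count and total change by +2 per draw.
P(third is black) = 2/3 ≈ 0.6667. (In a Pólya urn every draw has the same marginal probability 8/12.)

2/3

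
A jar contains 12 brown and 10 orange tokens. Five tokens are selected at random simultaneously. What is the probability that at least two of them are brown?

Sum the hypergeometric tail for j = 2,…,5 brown tokens.
Favorable = C(12,2)·C(10,3) + C(12,3)·C(10,2) + C(12,4)·C(10,1) + C(12,5)·C(10,0) = 23562; total = C(22,5) = 26334.
P = 23562/26334 = 17/19 ≈ 0.8947.

17/19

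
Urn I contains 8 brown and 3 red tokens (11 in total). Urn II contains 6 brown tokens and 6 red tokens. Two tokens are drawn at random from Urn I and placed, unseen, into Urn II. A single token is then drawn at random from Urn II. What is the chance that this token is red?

Condition on how many of the transferred tokens are red (from Urn I: 3 red of 11; then Urn II has 14 total).
  0 red: C(3,0)C(8,2)/C(11,2) = 28/55; then P = 6/14
  1 red: C(3,1)C(8,1)/C(11,2) = 24/55; then P = 7/14
  2 red: C(3,2)C(8,0)/C(11,2) = 3/55; then P = 8/14
P(red from Urn II) = 36/77 ≈ 0.4675.

36/77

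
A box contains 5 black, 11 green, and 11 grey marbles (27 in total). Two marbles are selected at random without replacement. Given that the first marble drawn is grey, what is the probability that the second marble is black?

5/26

After removing 1 grey, the box has 5 black out of 26 remaining.
P(second is black | given) = 5/26 ≈ 0.1923.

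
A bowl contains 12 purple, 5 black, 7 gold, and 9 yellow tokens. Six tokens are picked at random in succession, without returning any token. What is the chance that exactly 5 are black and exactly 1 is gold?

Unordered draws without replacement: count favorable combinations over C(33,6).
Favorable = C(12,0) · C(5,5) · C(7,1) · C(9,0) = 7; total = C(33,6) = 1107568.
P = 7/1107568 = 1/158224 ≈ 0.0000.

1/158224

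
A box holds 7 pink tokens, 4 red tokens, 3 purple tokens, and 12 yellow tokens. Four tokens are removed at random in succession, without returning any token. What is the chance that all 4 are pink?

7/2990

Unordered draws without replacement: count favorable combinations over C(26,4).
Favorable = C(7,4) · C(4,0) · C(3,0) · C(12,0) = 35; total = C(26,4) = 14950.
P = 35/14950 = 7/2990 ≈ 0.0023.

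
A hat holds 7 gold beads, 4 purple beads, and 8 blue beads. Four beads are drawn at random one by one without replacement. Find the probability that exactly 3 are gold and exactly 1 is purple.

Unordered draws without replacement: count favorable combinations over C(19,4).
Favorable = C(7,3) · C(4,1) · C(8,0) = 140; total = C(19,4) = 3876.
P = 140/3876 = 35/969 ≈ 0.0361.

35/969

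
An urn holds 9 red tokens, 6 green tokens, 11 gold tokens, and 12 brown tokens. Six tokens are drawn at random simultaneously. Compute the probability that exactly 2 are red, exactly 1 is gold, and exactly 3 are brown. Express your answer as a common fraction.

2640/83657

Unordered draws without replacement: count favorable combinations over C(38,6).
Favorable = C(9,2) · C(6,0) · C(11,1) · C(12,3) = 87120; total = C(38,6) = 2760681.
P = 87120/2760681 = 2640/83657 ≈ 0.0316.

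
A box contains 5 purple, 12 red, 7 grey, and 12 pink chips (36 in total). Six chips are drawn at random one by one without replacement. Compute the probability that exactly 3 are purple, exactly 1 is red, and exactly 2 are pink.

Unordered draws without replacement: count favorable combinations over C(36,6).
Favorable = C(5,3) · C(12,1) · C(7,0) · C(12,2) = 7920; total = C(36,6) = 1947792.
P = 7920/1947792 = 15/3689 ≈ 0.0041.

15/3689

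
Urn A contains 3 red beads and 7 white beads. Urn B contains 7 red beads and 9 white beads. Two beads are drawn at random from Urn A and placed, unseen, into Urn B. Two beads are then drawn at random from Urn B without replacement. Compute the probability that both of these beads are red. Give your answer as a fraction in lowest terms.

Condition on how many of the transferred beads are red (from Urn A: 3 red of 10; then Urn B has 18 total).
  0 red: C(3,0)C(7,2)/C(10,2) = 7/15; then P = C(7,2)/C(18,2) = 7/51
  1 red: C(3,1)C(7,1)/C(10,2) = 7/15; then P = C(8,2)/C(18,2) = 28/153
  2 red: C(3,2)C(7,0)/C(10,2) = 1/15; then P = C(9,2)/C(18,2) = 4/17
P(both red) = 379/2295 ≈ 0.1651.

379/2295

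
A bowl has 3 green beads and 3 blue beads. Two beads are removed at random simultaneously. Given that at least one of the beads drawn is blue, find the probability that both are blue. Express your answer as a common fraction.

P(both blue) = C(3,2)/C(6,2) = 1/5; P(at least one blue) = 1 − C(3,2)/C(6,2) = 4/5.
Since 'both blue' ⊆ 'at least one blue', P(both | at least one) = 1/5 / 4/5 = 1/4 ≈ 0.2500.

1/4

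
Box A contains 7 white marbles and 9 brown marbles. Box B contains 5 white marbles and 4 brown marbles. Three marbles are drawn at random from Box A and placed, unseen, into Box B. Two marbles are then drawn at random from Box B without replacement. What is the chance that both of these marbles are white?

1367/5280

Condition on how many of the transferred marbles are white (from Box A: 7 white of 16; then Box B has 12 total).
  0 white: C(7,0)C(9,3)/C(16,3) = 3/20; then P = C(5,2)/C(12,2) = 5/33
  1 white: C(7,1)C(9,2)/C(16,3) = 9/20; then P = C(6,2)/C(12,2) = 5/22
  2 white: C(7,2)C(9,1)/C(16,3) = 27/80; then P = C(7,2)/C(12,2) = 7/22
  3 white: C(7,3)C(9,0)/C(16,3) = 1/16; then P = C(8,2)/C(12,2) = 14/33
P(both white) = 1367/5280 ≈ 0.2589.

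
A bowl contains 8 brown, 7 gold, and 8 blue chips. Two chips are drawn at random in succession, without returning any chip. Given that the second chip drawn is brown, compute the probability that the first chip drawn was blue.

4/11

P(first=blue and the second chip drawn is brown) = (8/23)·(8/22) = 32/253.
P(the second chip drawn is brown) = Σ over first color = 28/253 + 28/253 + 32/253 = 8/23.
By Bayes, P(first=blue | the second chip drawn is brown) = 32/253 / 8/23 = 4/11 ≈ 0.3636.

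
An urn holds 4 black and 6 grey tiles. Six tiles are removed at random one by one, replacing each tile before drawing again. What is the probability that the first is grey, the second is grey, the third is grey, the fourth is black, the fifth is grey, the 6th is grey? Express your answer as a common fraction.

Multiply the conditional probability of each draw in order, with replacement (the composition resets each draw).
P = (6/10) · (6/10) · (6/10) · (4/10) · (6/10) · (6/10) = 486/15625 ≈ 0.0311.

486/15625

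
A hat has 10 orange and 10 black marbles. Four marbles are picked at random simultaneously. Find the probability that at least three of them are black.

Sum the hypergeometric tail for j = 3,…,4 black marbles.
Favorable = C(10,3)·C(10,1) + C(10,4)·C(10,0) = 1410; total = C(20,4) = 4845.
P = 1410/4845 = 94/323 ≈ 0.2910.

94/323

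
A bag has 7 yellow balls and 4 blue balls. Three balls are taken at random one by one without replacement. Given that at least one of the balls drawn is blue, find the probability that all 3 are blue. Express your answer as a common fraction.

2/65

P(all 3 blue) = C(4,3)/C(11,3) = 4/165; P(at least one blue) = 1 − C(7,3)/C(11,3) = 26/33.
Since 'all 3 blue' ⊆ 'at least one blue', P(all 3 | at least one) = 4/165 / 26/33 = 2/65 ≈ 0.0308.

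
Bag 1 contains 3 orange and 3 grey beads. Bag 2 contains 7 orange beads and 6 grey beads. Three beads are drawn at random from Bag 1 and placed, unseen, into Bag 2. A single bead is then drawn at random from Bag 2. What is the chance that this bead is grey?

15/32

Condition on how many of the transferred beads are grey (from Bag 1: 3 grey of 6; then Bag 2 has 16 total).
  0 grey: C(3,0)C(3,3)/C(6,3) = 1/20; then P = 6/16
  1 grey: C(3,1)C(3,2)/C(6,3) = 9/20; then P = 7/16
  2 grey: C(3,2)C(3,1)/C(6,3) = 9/20; then P = 8/16
  3 grey: C(3,3)C(3,0)/C(6,3) = 1/20; then P = 9/16
P(grey from Bag 2) = 15/32 ≈ 0.4688.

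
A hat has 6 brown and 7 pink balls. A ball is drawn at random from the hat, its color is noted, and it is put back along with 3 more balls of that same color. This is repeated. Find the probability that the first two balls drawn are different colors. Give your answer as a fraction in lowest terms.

Either pink then brown, or brown then pink; after the first draw the total is 16.
P = (7/13)·(6/16) + (6/13)·(7/16) = 21/52 ≈ 0.4038.

21/52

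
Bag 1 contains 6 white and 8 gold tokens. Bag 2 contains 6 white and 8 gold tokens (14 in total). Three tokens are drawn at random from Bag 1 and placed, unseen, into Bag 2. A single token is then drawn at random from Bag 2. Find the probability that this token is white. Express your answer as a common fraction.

3/7

Condition on how many of the transferred tokens are white (from Bag 1: 6 white of 14; then Bag 2 has 17 total).
  0 white: C(6,0)C(8,3)/C(14,3) = 2/13; then P = 6/17
  1 white: C(6,1)C(8,2)/C(14,3) = 6/13; then P = 7/17
  2 white: C(6,2)C(8,1)/C(14,3) = 30/91; then P = 8/17
  3 white: C(6,3)C(8,0)/C(14,3) = 5/91; then P = 9/17
P(white from Bag 2) = 3/7 ≈ 0.4286.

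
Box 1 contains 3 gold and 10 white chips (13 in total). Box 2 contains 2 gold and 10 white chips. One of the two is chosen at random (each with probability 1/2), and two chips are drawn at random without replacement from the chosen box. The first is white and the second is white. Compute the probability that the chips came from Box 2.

13/24

P(E | Box 1) = 15/26; P(E | Box 2) = 15/22.
P(E) = 1/2·15/26 + 1/2·15/22 = 90/143.
By Bayes' rule, P(Box 2 | E) = 15/44 / 90/143 = 13/24 ≈ 0.5417.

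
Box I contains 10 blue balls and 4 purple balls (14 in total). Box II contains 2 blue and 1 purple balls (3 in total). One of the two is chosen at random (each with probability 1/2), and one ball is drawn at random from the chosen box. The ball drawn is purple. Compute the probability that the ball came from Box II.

7/13

P(purple | Box I) = 2/7; P(purple | Box II) = 1/3.
P(purple) = 1/2·2/7 + 1/2·1/3 = 13/42.
By Bayes' rule, P(Box II | purple) = 1/6 / 13/42 = 7/13 ≈ 0.5385.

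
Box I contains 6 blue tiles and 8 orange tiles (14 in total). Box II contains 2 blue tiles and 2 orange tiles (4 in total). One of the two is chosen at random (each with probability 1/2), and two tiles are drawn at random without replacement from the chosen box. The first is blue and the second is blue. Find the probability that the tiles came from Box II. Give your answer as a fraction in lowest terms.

91/181

P(E | Box I) = 15/91; P(E | Box II) = 1/6.
P(E) = 1/2·15/91 + 1/2·1/6 = 181/1092.
By Bayes' rule, P(Box II | E) = 1/12 / 181/1092 = 91/181 ≈ 0.5028.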